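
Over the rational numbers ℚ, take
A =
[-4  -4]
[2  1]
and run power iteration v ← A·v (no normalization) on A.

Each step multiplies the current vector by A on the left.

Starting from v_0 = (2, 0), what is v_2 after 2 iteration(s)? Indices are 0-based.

v_2 = (16, -12)

v_0 = (2, 0).
v_1 = A·v_0 = (-8, 4).
v_2 = A·v_1 = (16, -12).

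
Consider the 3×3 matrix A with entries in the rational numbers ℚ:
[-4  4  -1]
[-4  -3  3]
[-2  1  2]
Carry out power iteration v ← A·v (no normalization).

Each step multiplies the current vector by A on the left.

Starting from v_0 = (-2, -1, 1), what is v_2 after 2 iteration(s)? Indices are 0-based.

v_0 = (-2, -1, 1).
v_1 = A·v_0 = (3, 14, 5).
v_2 = A·v_1 = (39, -39, 18).

v_2 = (39, -39, 18)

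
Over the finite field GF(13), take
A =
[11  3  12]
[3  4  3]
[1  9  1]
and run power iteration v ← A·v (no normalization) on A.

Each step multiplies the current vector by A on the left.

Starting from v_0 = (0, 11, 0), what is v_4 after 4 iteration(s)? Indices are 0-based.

v_4 = (9, 7, 8)

v_0 = (0, 11, 0).
v_1 = A·v_0 = (7, 5, 8).
v_2 = A·v_1 = (6, 0, 8).
v_3 = A·v_2 = (6, 3, 1).
v_4 = A·v_3 = (9, 7, 8).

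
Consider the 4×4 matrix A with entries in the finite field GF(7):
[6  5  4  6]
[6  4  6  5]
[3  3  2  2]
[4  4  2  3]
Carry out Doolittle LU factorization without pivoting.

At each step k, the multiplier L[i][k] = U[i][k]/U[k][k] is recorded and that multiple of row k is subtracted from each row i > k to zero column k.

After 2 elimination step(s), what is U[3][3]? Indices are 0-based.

U[3][3] = 3

k=0: U[0][0]=6
  eliminate (1,0): mult=1, new row 1: (0, 6, 2, 6); set L[1][0]=1
  eliminate (2,0): mult=4, new row 2: (0, 4, 0, 6); set L[2][0]=4
  eliminate (3,0): mult=3, new row 3: (0, 3, 4, 6); set L[3][0]=3
k=1: U[1][1]=6
  eliminate (2,1): mult=3, new row 2: (0, 0, 1, 2); set L[2][1]=3
  eliminate (3,1): mult=4, new row 3: (0, 0, 3, 3); set L[3][1]=4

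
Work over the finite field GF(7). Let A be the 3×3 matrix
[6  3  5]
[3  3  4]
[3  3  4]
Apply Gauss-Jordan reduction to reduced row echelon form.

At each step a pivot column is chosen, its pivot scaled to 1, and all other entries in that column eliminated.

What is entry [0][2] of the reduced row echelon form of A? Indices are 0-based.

M[0][2] = 5

[1] R0 /= 6  ⇒  (1, 4, 2)
     R1 -= 3·R0  ⇒  (0, 5, 5)
     R2 -= 3·R0  ⇒  (0, 5, 5)
[2] R1 /= 5  ⇒  (0, 1, 1)
     R0 -= 4·R1  ⇒  (1, 0, 5)
     R2 -= 5·R1  ⇒  (0, 0, 0)
column 2 empty below row 2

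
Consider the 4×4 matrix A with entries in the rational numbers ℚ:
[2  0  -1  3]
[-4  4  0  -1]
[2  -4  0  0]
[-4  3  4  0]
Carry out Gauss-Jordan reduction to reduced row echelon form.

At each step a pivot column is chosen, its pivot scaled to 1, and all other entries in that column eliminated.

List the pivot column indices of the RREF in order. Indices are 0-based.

[1] R0 /= 2  ⇒  (1, 0, -1/2, 3/2)
     R1 -= -4·R0  ⇒  (0, 4, -2, 5)
     R2 -= 2·R0  ⇒  (0, -4, 1, -3)
     R3 -= -4·R0  ⇒  (0, 3, 2, 6)
[2] R1 /= 4  ⇒  (0, 1, -1/2, 5/4)
     R2 -= -4·R1  ⇒  (0, 0, -1, 2)
     R3 -= 3·R1  ⇒  (0, 0, 7/2, 9/4)
[3] R2 /= -1  ⇒  (0, 0, 1, -2)
     R0 -= -1/2·R2  ⇒  (1, 0, 0, 1/2)
     R1 -= -1/2·R2  ⇒  (0, 1, 0, 1/4)
     R3 -= 7/2·R2  ⇒  (0, 0, 0, 37/4)
[4] R3 /= 37/4  ⇒  (0, 0, 0, 1)
     R0 -= 1/2·R3  ⇒  (1, 0, 0, 0)
     R1 -= 1/4·R3  ⇒  (0, 1, 0, 0)
     R2 -= -2·R3  ⇒  (0, 0, 1, 0)

pivot columns: 0, 1, 2, 3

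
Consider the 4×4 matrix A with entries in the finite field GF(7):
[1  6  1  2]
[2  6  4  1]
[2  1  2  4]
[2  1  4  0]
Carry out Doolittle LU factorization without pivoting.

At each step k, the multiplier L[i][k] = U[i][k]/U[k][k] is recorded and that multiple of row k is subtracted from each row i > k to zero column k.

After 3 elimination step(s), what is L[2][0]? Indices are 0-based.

k=0: U[0][0]=1
  eliminate (1,0): mult=2, new row 1: (0, 1, 2, 4); set L[1][0]=2
  eliminate (2,0): mult=2, new row 2: (0, 3, 0, 0); set L[2][0]=2
  eliminate (3,0): mult=2, new row 3: (0, 3, 2, 3); set L[3][0]=2
k=1: U[1][1]=1
  eliminate (2,1): mult=3, new row 2: (0, 0, 1, 2); set L[2][1]=3
  eliminate (3,1): mult=3, new row 3: (0, 0, 3, 5); set L[3][1]=3
k=2: U[2][2]=1
  eliminate (3,2): mult=3, new row 3: (0, 0, 0, 6); set L[3][2]=3

L[2][0] = 2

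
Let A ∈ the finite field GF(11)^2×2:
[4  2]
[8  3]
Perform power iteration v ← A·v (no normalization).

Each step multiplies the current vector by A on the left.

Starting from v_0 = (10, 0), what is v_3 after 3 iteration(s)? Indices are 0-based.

v_0 = (10, 0).
v_1 = A·v_0 = (7, 3).
v_2 = A·v_1 = (1, 10).
v_3 = A·v_2 = (2, 5).

v_3 = (2, 5)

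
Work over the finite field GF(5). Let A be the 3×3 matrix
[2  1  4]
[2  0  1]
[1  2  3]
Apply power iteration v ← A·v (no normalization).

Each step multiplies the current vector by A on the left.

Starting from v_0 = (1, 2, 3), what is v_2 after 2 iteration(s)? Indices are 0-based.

v_0 = (1, 2, 3).
v_1 = A·v_0 = (1, 0, 4).
v_2 = A·v_1 = (3, 1, 3).

v_2 = (3, 1, 3)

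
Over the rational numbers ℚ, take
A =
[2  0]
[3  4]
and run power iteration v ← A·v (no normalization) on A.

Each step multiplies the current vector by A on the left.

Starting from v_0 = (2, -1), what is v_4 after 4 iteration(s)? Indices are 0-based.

v_0 = (2, -1).
v_1 = A·v_0 = (4, 2).
v_2 = A·v_1 = (8, 20).
v_3 = A·v_2 = (16, 104).
v_4 = A·v_3 = (32, 464).

v_4 = (32, 464)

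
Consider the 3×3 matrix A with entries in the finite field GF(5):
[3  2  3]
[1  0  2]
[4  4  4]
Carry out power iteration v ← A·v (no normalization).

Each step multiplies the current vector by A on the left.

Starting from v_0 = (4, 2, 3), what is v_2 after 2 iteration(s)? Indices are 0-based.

v_0 = (4, 2, 3).
v_1 = A·v_0 = (0, 0, 1).
v_2 = A·v_1 = (3, 2, 4).

v_2 = (3, 2, 4)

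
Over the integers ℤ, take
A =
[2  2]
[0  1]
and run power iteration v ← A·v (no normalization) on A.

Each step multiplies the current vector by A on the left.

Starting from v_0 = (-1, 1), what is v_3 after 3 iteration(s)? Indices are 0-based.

v_0 = (-1, 1).
v_1 = A·v_0 = (0, 1).
v_2 = A·v_1 = (2, 1).
v_3 = A·v_2 = (6, 1).

v_3 = (6, 1)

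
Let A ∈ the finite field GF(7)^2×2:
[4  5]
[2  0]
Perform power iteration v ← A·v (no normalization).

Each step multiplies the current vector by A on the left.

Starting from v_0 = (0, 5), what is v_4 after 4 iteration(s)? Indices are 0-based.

v_4 = (2, 5)

v_0 = (0, 5).
v_1 = A·v_0 = (4, 0).
v_2 = A·v_1 = (2, 1).
v_3 = A·v_2 = (6, 4).
v_4 = A·v_3 = (2, 5).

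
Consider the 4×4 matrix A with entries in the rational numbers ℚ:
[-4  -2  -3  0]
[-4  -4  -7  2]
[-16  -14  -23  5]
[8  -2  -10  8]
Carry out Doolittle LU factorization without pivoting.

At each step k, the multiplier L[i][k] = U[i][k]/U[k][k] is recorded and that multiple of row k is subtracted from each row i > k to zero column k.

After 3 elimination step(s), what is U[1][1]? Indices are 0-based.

U[1][1] = -2

k=0: U[0][0]=-4
  eliminate (1,0): mult=1, new row 1: (0, -2, -4, 2); set L[1][0]=1
  eliminate (2,0): mult=4, new row 2: (0, -6, -11, 5); set L[2][0]=4
  eliminate (3,0): mult=-2, new row 3: (0, -6, -16, 8); set L[3][0]=-2
k=1: U[1][1]=-2
  eliminate (2,1): mult=3, new row 2: (0, 0, 1, -1); set L[2][1]=3
  eliminate (3,1): mult=3, new row 3: (0, 0, -4, 2); set L[3][1]=3
k=2: U[2][2]=1
  eliminate (3,2): mult=-4, new row 3: (0, 0, 0, -2); set L[3][2]=-4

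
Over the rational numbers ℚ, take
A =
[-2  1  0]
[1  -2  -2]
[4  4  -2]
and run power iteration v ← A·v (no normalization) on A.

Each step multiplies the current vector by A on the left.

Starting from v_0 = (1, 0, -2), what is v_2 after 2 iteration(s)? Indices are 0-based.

v_0 = (1, 0, -2).
v_1 = A·v_0 = (-2, 5, 8).
v_2 = A·v_1 = (9, -28, -4).

v_2 = (9, -28, -4)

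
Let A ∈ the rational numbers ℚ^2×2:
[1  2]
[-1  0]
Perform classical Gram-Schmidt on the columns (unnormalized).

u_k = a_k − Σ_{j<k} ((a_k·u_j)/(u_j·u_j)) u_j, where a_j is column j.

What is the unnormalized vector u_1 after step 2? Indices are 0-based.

Step 1: u_0 = a_0 = (1, -1).
Step 2: u_1 = a_1 − (1)·u_0 = (1, 1).

u_1 = (1, 1)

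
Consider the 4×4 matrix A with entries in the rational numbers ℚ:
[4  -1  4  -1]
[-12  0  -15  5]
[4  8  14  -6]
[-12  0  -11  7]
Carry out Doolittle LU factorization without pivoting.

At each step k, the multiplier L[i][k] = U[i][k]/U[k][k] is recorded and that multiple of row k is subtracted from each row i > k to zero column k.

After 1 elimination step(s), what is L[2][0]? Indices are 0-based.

L[2][0] = 1

[col 0] pivot 4
  R1 -= -3*R0 → (0, -3, -3, 2)  (L[1][0] := -3)
  R2 -= 1*R0 → (0, 9, 10, -5)  (L[2][0] := 1)
  R3 -= -3*R0 → (0, -3, 1, 4)  (L[3][0] := -3)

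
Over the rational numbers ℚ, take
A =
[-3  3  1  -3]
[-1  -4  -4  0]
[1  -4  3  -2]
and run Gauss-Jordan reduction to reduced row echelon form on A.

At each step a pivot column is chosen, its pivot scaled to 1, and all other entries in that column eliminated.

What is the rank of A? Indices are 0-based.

step 1: normalize row 0 (÷-3) = (1, -1, -1/3, 1)
  row 1: subtract -1×row0 = (0, -5, -13/3, 1)
  row 2: subtract 1×row0 = (0, -3, 10/3, -3)
step 2: normalize row 1 (÷-5) = (0, 1, 13/15, -1/5)
  row 0: subtract -1×row1 = (1, 0, 8/15, 4/5)
  row 2: subtract -3×row1 = (0, 0, 89/15, -18/5)
step 3: normalize row 2 (÷89/15) = (0, 0, 1, -54/89)
  row 0: subtract 8/15×row2 = (1, 0, 0, 100/89)
  row 1: subtract 13/15×row2 = (0, 1, 0, 29/89)

rank = 3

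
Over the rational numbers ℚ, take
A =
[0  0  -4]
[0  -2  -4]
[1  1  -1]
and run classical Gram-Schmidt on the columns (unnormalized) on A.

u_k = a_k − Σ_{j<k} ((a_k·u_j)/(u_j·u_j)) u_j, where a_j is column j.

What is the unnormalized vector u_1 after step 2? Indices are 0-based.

u_1 = (0, -2, 0)

Step 1: u_0 = a_0 = (0, 0, 1).
Step 2: u_1 = a_1 − (1)·u_0 = (0, -2, 0).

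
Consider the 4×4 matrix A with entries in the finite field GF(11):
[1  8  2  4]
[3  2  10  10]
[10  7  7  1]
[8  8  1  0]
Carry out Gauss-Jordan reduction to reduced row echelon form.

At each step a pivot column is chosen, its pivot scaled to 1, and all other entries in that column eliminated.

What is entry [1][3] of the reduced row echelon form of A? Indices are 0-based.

M[1][3] = 1

pivot(0,0)=1: scale R0 → (1, 8, 2, 4)
  clear (1,0): R1 −= (3)R0 → (0, 0, 4, 9)
  clear (2,0): R2 −= (10)R0 → (0, 4, 9, 5)
  clear (3,0): R3 −= (8)R0 → (0, 10, 7, 1)
pivot(1,1): swap R1↔R2
pivot(1,1)=4: scale R1 → (0, 1, 5, 4)
  clear (0,1): R0 −= (8)R1 → (1, 0, 6, 5)
  clear (3,1): R3 −= (10)R1 → (0, 0, 1, 5)
pivot(2,2)=4: scale R2 → (0, 0, 1, 5)
  clear (0,2): R0 −= (6)R2 → (1, 0, 0, 8)
  clear (1,2): R1 −= (5)R2 → (0, 1, 0, 1)
  clear (3,2): R3 −= (1)R2 → (0, 0, 0, 0)
col 3: no nonzero at/below row 3; advance.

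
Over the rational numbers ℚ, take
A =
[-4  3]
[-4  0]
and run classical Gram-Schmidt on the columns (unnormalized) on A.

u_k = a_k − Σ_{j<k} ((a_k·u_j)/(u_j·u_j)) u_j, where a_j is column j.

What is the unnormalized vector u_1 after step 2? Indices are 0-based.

Step 1: u_0 = a_0 = (-4, -4).
Step 2: u_1 = a_1 − (-3/8)·u_0 = (3/2, -3/2).

u_1 = (3/2, -3/2)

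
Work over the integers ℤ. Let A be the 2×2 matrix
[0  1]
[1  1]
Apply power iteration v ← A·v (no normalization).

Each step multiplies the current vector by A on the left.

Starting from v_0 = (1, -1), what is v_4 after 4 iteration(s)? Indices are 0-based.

v_4 = (-1, -2)

v_0 = (1, -1).
v_1 = A·v_0 = (-1, 0).
v_2 = A·v_1 = (0, -1).
v_3 = A·v_2 = (-1, -1).
v_4 = A·v_3 = (-1, -2).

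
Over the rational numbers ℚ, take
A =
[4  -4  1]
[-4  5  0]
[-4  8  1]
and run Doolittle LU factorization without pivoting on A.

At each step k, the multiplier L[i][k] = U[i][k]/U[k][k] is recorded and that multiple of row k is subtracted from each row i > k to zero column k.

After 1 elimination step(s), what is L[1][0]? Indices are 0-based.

[col 0] pivot 4
  R1 -= -1*R0 → (0, 1, 1)  (L[1][0] := -1)
  R2 -= -1*R0 → (0, 4, 2)  (L[2][0] := -1)

L[1][0] = -1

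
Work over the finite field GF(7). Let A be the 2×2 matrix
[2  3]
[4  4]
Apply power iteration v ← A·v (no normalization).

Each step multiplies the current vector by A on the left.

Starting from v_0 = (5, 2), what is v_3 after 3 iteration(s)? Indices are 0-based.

v_0 = (5, 2).
v_1 = A·v_0 = (2, 0).
v_2 = A·v_1 = (4, 1).
v_3 = A·v_2 = (4, 6).

v_3 = (4, 6)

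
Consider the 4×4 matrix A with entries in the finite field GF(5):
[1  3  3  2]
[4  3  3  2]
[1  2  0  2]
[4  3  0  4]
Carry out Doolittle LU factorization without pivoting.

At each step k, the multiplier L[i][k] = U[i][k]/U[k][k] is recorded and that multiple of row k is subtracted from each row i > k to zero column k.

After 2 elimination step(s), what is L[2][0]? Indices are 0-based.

L[2][0] = 1

Step 1: pivot at (0,0) is 1.
  row1 ← row1 − (4)·row0  ⇒  L[1][0]=4, U row1=(0, 1, 1, 4)
  row2 ← row2 − (1)·row0  ⇒  L[2][0]=1, U row2=(0, 4, 2, 0)
  row3 ← row3 − (4)·row0  ⇒  L[3][0]=4, U row3=(0, 1, 3, 1)
Step 2: pivot at (1,1) is 1.
  row2 ← row2 − (4)·row1  ⇒  L[2][1]=4, U row2=(0, 0, 3, 4)
  row3 ← row3 − (1)·row1  ⇒  L[3][1]=1, U row3=(0, 0, 2, 2)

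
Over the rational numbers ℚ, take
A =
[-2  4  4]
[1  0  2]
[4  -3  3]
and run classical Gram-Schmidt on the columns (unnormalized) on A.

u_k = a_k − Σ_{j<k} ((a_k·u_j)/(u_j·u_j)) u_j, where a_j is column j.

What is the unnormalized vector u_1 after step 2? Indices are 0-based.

u_1 = (44/21, 20/21, 17/21)

Step 1: u_0 = a_0 = (-2, 1, 4).
Step 2: u_1 = a_1 − (-20/21)·u_0 = (44/21, 20/21, 17/21).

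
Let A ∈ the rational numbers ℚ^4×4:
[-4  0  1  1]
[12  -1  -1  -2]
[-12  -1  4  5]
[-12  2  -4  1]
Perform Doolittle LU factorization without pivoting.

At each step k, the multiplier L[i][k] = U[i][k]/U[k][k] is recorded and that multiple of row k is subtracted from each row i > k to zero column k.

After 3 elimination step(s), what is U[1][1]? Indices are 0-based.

U[1][1] = -1

[col 0] pivot -4
  R1 -= -3*R0 → (0, -1, 2, 1)  (L[1][0] := -3)
  R2 -= 3*R0 → (0, -1, 1, 2)  (L[2][0] := 3)
  R3 -= 3*R0 → (0, 2, -7, -2)  (L[3][0] := 3)
[col 1] pivot -1
  R2 -= 1*R1 → (0, 0, -1, 1)  (L[2][1] := 1)
  R3 -= -2*R1 → (0, 0, -3, 0)  (L[3][1] := -2)
[col 2] pivot -1
  R3 -= 3*R2 → (0, 0, 0, -3)  (L[3][2] := 3)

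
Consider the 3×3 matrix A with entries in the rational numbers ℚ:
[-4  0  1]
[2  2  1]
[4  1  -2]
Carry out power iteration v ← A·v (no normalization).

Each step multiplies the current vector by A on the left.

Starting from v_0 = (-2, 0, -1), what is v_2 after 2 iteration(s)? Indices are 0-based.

v_0 = (-2, 0, -1).
v_1 = A·v_0 = (7, -5, -6).
v_2 = A·v_1 = (-34, -2, 35).

v_2 = (-34, -2, 35)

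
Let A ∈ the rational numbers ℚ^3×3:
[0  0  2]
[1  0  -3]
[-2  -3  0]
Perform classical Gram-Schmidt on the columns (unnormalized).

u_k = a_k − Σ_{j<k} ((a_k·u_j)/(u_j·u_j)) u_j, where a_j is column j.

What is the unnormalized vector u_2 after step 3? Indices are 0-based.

u_2 = (2, 0, 0)

Step 1: u_0 = a_0 = (0, 1, -2).
Step 2: u_1 = a_1 − (6/5)·u_0 = (0, -6/5, -3/5).
Step 3: u_2 = a_2 − (-3/5)·u_0 − (2)·u_1 = (2, 0, 0).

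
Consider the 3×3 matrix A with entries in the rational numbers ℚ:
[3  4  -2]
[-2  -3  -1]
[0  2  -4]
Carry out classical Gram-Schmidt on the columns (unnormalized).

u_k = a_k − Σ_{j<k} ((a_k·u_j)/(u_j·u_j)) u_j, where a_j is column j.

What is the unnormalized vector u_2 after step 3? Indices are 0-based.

u_2 = (-72/53, -108/53, -18/53)

Step 1: u_0 = a_0 = (3, -2, 0).
Step 2: u_1 = a_1 − (18/13)·u_0 = (-2/13, -3/13, 2).
Step 3: u_2 = a_2 − (-4/13)·u_0 − (-97/53)·u_1 = (-72/53, -108/53, -18/53).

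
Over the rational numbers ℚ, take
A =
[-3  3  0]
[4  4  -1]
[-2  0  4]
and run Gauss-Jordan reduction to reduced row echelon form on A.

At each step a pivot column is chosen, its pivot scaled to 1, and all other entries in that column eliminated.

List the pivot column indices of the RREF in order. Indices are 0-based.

pivot(0,0)=-3: scale R0 → (1, -1, 0)
  clear (1,0): R1 −= (4)R0 → (0, 8, -1)
  clear (2,0): R2 −= (-2)R0 → (0, -2, 4)
pivot(1,1)=8: scale R1 → (0, 1, -1/8)
  clear (0,1): R0 −= (-1)R1 → (1, 0, -1/8)
  clear (2,1): R2 −= (-2)R1 → (0, 0, 15/4)
pivot(2,2)=15/4: scale R2 → (0, 0, 1)
  clear (0,2): R0 −= (-1/8)R2 → (1, 0, 0)
  clear (1,2): R1 −= (-1/8)R2 → (0, 1, 0)

pivot columns: 0, 1, 2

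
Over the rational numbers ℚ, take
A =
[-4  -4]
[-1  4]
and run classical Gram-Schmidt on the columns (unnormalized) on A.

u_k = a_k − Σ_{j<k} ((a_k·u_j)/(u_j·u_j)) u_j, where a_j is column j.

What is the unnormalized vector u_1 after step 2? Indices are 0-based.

Step 1: u_0 = a_0 = (-4, -1).
Step 2: u_1 = a_1 − (12/17)·u_0 = (-20/17, 80/17).

u_1 = (-20/17, 80/17)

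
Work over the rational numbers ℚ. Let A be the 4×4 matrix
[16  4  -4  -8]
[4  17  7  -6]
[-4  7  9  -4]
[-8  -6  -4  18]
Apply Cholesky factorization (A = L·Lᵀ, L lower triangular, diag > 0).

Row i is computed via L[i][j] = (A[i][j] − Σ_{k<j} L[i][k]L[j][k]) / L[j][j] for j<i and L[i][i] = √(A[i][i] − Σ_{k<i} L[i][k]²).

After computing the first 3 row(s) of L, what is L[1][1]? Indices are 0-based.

Step 1: L[0][0] = √(16) = 4.
  L[1][0] = (4) / L[0][0] = 1.
Step 2: L[1][1] = √(16) = 4.
  L[2][0] = (-4) / L[0][0] = -1.
  L[2][1] = (8) / L[1][1] = 2.
Step 3: L[2][2] = √(4) = 2.

L[1][1] = 4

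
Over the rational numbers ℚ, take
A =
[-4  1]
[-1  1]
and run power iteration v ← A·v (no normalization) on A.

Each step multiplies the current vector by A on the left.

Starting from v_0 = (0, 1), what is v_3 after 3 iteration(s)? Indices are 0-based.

v_3 = (12, 3)

v_0 = (0, 1).
v_1 = A·v_0 = (1, 1).
v_2 = A·v_1 = (-3, 0).
v_3 = A·v_2 = (12, 3).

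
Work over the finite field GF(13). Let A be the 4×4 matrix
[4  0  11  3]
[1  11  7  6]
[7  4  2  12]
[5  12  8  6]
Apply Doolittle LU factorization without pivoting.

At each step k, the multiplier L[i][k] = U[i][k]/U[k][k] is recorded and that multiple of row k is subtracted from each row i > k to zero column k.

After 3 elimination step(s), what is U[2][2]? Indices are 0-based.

k=0: U[0][0]=4
  eliminate (1,0): mult=10, new row 1: (0, 11, 1, 2); set L[1][0]=10
  eliminate (2,0): mult=5, new row 2: (0, 4, 12, 10); set L[2][0]=5
  eliminate (3,0): mult=11, new row 3: (0, 12, 4, 12); set L[3][0]=11
k=1: U[1][1]=11
  eliminate (2,1): mult=11, new row 2: (0, 0, 1, 1); set L[2][1]=11
  eliminate (3,1): mult=7, new row 3: (0, 0, 10, 11); set L[3][1]=7
k=2: U[2][2]=1
  eliminate (3,2): mult=10, new row 3: (0, 0, 0, 1); set L[3][2]=10

U[2][2] = 1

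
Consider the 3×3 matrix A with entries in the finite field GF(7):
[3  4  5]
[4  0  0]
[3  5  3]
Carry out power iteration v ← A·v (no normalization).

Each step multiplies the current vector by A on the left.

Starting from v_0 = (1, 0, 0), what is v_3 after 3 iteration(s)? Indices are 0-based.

v_3 = (1, 6, 0)

v_0 = (1, 0, 0).
v_1 = A·v_0 = (3, 4, 3).
v_2 = A·v_1 = (5, 5, 3).
v_3 = A·v_2 = (1, 6, 0).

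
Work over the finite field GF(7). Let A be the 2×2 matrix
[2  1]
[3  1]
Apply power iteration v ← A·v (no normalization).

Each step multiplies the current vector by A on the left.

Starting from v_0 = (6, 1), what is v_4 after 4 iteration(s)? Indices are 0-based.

v_0 = (6, 1).
v_1 = A·v_0 = (6, 5).
v_2 = A·v_1 = (3, 2).
v_3 = A·v_2 = (1, 4).
v_4 = A·v_3 = (6, 0).

v_4 = (6, 0)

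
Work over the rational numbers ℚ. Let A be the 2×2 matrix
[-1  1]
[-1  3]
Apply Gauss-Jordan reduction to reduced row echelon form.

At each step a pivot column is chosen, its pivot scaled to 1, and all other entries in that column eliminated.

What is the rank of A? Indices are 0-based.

rank = 2

pivot(0,0)=-1: scale R0 → (1, -1)
  clear (1,0): R1 −= (-1)R0 → (0, 2)
pivot(1,1)=2: scale R1 → (0, 1)
  clear (0,1): R0 −= (-1)R1 → (1, 0)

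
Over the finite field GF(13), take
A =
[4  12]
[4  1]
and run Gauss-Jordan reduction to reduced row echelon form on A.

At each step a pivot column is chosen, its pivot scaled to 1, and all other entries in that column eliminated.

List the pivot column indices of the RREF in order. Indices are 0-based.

pivot columns: 0, 1

step 1: normalize row 0 (÷4) = (1, 3)
  row 1: subtract 4×row0 = (0, 2)
step 2: normalize row 1 (÷2) = (0, 1)
  row 0: subtract 3×row1 = (1, 0)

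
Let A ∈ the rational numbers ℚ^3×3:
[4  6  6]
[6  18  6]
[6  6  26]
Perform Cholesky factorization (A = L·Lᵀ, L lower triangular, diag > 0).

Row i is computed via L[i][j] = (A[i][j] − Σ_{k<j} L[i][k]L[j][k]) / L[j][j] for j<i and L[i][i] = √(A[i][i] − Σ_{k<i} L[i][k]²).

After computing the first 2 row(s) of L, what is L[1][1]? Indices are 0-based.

Step 1: L[0][0] = √(4) = 2.
  L[1][0] = (6) / L[0][0] = 3.
Step 2: L[1][1] = √(9) = 3.

L[1][1] = 3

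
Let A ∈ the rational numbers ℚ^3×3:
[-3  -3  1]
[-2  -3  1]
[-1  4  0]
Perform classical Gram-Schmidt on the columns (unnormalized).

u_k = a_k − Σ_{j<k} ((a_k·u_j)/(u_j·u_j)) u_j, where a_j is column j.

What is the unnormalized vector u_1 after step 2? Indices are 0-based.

u_1 = (-9/14, -10/7, 67/14)

Step 1: u_0 = a_0 = (-3, -2, -1).
Step 2: u_1 = a_1 − (11/14)·u_0 = (-9/14, -10/7, 67/14).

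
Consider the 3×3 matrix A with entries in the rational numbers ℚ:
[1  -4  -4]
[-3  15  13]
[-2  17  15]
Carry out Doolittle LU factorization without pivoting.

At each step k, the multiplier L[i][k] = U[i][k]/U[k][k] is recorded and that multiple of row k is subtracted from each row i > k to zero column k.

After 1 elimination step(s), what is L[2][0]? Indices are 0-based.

L[2][0] = -2

[col 0] pivot 1
  R1 -= -3*R0 → (0, 3, 1)  (L[1][0] := -3)
  R2 -= -2*R0 → (0, 9, 7)  (L[2][0] := -2)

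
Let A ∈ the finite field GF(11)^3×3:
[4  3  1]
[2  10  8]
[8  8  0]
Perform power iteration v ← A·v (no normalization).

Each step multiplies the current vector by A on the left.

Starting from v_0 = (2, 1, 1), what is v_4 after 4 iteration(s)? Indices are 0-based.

v_4 = (6, 0, 8)

v_0 = (2, 1, 1).
v_1 = A·v_0 = (1, 0, 2).
v_2 = A·v_1 = (6, 7, 8).
v_3 = A·v_2 = (9, 3, 5).
v_4 = A·v_3 = (6, 0, 8).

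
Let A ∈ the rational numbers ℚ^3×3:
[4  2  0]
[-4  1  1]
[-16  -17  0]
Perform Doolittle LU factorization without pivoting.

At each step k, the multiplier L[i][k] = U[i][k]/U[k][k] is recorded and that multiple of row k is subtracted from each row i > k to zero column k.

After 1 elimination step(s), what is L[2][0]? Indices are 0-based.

Step 1: pivot at (0,0) is 4.
  row1 ← row1 − (-1)·row0  ⇒  L[1][0]=-1, U row1=(0, 3, 1)
  row2 ← row2 − (-4)·row0  ⇒  L[2][0]=-4, U row2=(0, -9, 0)

L[2][0] = -4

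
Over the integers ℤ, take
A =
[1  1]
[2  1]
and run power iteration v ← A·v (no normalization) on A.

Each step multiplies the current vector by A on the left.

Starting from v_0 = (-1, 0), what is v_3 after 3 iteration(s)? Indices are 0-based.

v_0 = (-1, 0).
v_1 = A·v_0 = (-1, -2).
v_2 = A·v_1 = (-3, -4).
v_3 = A·v_2 = (-7, -10).

v_3 = (-7, -10)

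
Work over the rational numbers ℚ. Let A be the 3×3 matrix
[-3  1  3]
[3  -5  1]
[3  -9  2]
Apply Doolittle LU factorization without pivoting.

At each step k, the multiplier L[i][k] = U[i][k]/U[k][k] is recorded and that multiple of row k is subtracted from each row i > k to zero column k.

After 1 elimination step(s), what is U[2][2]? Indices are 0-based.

U[2][2] = 5

Step 1: pivot at (0,0) is -3.
  row1 ← row1 − (-1)·row0  ⇒  L[1][0]=-1, U row1=(0, -4, 4)
  row2 ← row2 − (-1)·row0  ⇒  L[2][0]=-1, U row2=(0, -8, 5)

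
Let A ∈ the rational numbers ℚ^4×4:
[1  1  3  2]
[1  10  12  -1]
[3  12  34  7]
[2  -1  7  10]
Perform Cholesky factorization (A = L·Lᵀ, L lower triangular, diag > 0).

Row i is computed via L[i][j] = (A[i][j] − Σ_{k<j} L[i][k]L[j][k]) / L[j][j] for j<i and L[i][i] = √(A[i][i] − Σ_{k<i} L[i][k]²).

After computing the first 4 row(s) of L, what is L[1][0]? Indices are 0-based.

Step 1: L[0][0] = √(1) = 1.
  L[1][0] = (1) / L[0][0] = 1.
Step 2: L[1][1] = √(9) = 3.
  L[2][0] = (3) / L[0][0] = 3.
  L[2][1] = (9) / L[1][1] = 3.
Step 3: L[2][2] = √(16) = 4.
  L[3][0] = (2) / L[0][0] = 2.
  L[3][1] = (-3) / L[1][1] = -1.
  L[3][2] = (4) / L[2][2] = 1.
Step 4: L[3][3] = √(4) = 2.

L[1][0] = 1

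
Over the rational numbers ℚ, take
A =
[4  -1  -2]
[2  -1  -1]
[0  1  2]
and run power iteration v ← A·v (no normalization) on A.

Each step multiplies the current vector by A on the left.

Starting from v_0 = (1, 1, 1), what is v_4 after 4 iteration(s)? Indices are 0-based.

v_0 = (1, 1, 1).
v_1 = A·v_0 = (1, 0, 3).
v_2 = A·v_1 = (-2, -1, 6).
v_3 = A·v_2 = (-19, -9, 11).
v_4 = A·v_3 = (-89, -40, 13).

v_4 = (-89, -40, 13)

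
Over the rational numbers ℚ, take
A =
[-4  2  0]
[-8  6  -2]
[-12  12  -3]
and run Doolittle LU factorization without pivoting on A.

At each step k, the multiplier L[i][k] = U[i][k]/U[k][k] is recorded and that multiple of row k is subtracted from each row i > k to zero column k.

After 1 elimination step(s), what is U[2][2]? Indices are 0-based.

Step 1: pivot at (0,0) is -4.
  row1 ← row1 − (2)·row0  ⇒  L[1][0]=2, U row1=(0, 2, -2)
  row2 ← row2 − (3)·row0  ⇒  L[2][0]=3, U row2=(0, 6, -3)

U[2][2] = -3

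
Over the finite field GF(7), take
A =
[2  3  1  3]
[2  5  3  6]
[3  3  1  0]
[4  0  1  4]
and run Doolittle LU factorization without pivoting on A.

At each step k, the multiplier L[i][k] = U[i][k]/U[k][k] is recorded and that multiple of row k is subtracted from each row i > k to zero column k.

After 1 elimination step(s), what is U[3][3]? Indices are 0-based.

U[3][3] = 5

Step 1: pivot at (0,0) is 2.
  row1 ← row1 − (1)·row0  ⇒  L[1][0]=1, U row1=(0, 2, 2, 3)
  row2 ← row2 − (5)·row0  ⇒  L[2][0]=5, U row2=(0, 2, 3, 6)
  row3 ← row3 − (2)·row0  ⇒  L[3][0]=2, U row3=(0, 1, 6, 5)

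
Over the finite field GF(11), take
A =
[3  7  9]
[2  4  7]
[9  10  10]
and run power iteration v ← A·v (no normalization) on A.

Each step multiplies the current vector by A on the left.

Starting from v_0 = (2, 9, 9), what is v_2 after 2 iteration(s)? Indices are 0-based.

v_2 = (5, 8, 4)

v_0 = (2, 9, 9).
v_1 = A·v_0 = (7, 4, 0).
v_2 = A·v_1 = (5, 8, 4).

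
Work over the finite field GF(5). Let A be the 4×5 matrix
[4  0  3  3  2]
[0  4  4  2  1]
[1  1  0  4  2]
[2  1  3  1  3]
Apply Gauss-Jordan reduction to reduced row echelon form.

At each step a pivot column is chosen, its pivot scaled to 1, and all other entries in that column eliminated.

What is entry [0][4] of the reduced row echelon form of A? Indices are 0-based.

M[0][4] = 0

step 1: normalize row 0 (÷4) = (1, 0, 2, 2, 3)
  row 2: subtract 1×row0 = (0, 1, 3, 2, 4)
  row 3: subtract 2×row0 = (0, 1, 4, 2, 2)
step 2: normalize row 1 (÷4) = (0, 1, 1, 3, 4)
  row 2: subtract 1×row1 = (0, 0, 2, 4, 0)
  row 3: subtract 1×row1 = (0, 0, 3, 4, 3)
step 3: normalize row 2 (÷2) = (0, 0, 1, 2, 0)
  row 0: subtract 2×row2 = (1, 0, 0, 3, 3)
  row 1: subtract 1×row2 = (0, 1, 0, 1, 4)
  row 3: subtract 3×row2 = (0, 0, 0, 3, 3)
step 4: normalize row 3 (÷3) = (0, 0, 0, 1, 1)
  row 0: subtract 3×row3 = (1, 0, 0, 0, 0)
  row 1: subtract 1×row3 = (0, 1, 0, 0, 3)
  row 2: subtract 2×row3 = (0, 0, 1, 0, 3)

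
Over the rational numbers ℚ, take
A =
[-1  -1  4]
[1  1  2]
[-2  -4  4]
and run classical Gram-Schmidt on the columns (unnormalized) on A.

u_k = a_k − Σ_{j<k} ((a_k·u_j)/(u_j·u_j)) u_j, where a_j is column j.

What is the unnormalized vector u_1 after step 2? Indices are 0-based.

u_1 = (2/3, -2/3, -2/3)

Step 1: u_0 = a_0 = (-1, 1, -2).
Step 2: u_1 = a_1 − (5/3)·u_0 = (2/3, -2/3, -2/3).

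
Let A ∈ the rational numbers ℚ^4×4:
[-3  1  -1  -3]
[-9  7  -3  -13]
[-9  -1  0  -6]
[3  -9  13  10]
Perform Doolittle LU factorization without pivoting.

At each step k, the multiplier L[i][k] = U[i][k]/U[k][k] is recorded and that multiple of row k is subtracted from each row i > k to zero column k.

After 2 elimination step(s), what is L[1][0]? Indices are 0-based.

k=0: U[0][0]=-3
  eliminate (1,0): mult=3, new row 1: (0, 4, 0, -4); set L[1][0]=3
  eliminate (2,0): mult=3, new row 2: (0, -4, 3, 3); set L[2][0]=3
  eliminate (3,0): mult=-1, new row 3: (0, -8, 12, 7); set L[3][0]=-1
k=1: U[1][1]=4
  eliminate (2,1): mult=-1, new row 2: (0, 0, 3, -1); set L[2][1]=-1
  eliminate (3,1): mult=-2, new row 3: (0, 0, 12, -1); set L[3][1]=-2

L[1][0] = 3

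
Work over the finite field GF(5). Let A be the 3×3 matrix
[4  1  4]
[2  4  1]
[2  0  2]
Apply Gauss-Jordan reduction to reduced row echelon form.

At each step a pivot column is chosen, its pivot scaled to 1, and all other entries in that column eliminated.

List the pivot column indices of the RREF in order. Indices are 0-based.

pivot(0,0)=4: scale R0 → (1, 4, 1)
  clear (1,0): R1 −= (2)R0 → (0, 1, 4)
  clear (2,0): R2 −= (2)R0 → (0, 2, 0)
pivot(1,1)=1: scale R1 → (0, 1, 4)
  clear (0,1): R0 −= (4)R1 → (1, 0, 0)
  clear (2,1): R2 −= (2)R1 → (0, 0, 2)
pivot(2,2)=2: scale R2 → (0, 0, 1)
  clear (1,2): R1 −= (4)R2 → (0, 1, 0)

pivot columns: 0, 1, 2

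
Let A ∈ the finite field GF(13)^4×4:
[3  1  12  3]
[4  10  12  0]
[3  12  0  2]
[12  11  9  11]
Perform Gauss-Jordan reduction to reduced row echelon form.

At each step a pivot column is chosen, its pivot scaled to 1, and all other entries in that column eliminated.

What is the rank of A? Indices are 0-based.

pivot(0,0)=3: scale R0 → (1, 9, 4, 1)
  clear (1,0): R1 −= (4)R0 → (0, 0, 9, 9)
  clear (2,0): R2 −= (3)R0 → (0, 11, 1, 12)
  clear (3,0): R3 −= (12)R0 → (0, 7, 0, 12)
pivot(1,1): swap R1↔R2
pivot(1,1)=11: scale R1 → (0, 1, 6, 7)
  clear (0,1): R0 −= (9)R1 → (1, 0, 2, 3)
  clear (3,1): R3 −= (7)R1 → (0, 0, 10, 2)
pivot(2,2)=9: scale R2 → (0, 0, 1, 1)
  clear (0,2): R0 −= (2)R2 → (1, 0, 0, 1)
  clear (1,2): R1 −= (6)R2 → (0, 1, 0, 1)
  clear (3,2): R3 −= (10)R2 → (0, 0, 0, 5)
pivot(3,3)=5: scale R3 → (0, 0, 0, 1)
  clear (0,3): R0 −= (1)R3 → (1, 0, 0, 0)
  clear (1,3): R1 −= (1)R3 → (0, 1, 0, 0)
  clear (2,3): R2 −= (1)R3 → (0, 0, 1, 0)

rank = 4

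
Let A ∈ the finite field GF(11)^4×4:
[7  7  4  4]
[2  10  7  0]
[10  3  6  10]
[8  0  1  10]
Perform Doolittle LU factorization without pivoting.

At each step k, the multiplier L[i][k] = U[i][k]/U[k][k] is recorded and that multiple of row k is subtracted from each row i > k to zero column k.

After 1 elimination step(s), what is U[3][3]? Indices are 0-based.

[col 0] pivot 7
  R1 -= 5*R0 → (0, 8, 9, 2)  (L[1][0] := 5)
  R2 -= 3*R0 → (0, 4, 5, 9)  (L[2][0] := 3)
  R3 -= 9*R0 → (0, 3, 9, 7)  (L[3][0] := 9)

U[3][3] = 7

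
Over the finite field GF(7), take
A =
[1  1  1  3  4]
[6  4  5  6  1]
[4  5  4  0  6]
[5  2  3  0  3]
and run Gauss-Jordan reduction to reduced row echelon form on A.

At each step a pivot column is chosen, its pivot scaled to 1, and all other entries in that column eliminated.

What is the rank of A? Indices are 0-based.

rank = 4

step 1: normalize row 0 (÷1) = (1, 1, 1, 3, 4)
  row 1: subtract 6×row0 = (0, 5, 6, 2, 5)
  row 2: subtract 4×row0 = (0, 1, 0, 2, 4)
  row 3: subtract 5×row0 = (0, 4, 5, 6, 4)
step 2: normalize row 1 (÷5) = (0, 1, 4, 6, 1)
  row 0: subtract 1×row1 = (1, 0, 4, 4, 3)
  row 2: subtract 1×row1 = (0, 0, 3, 3, 3)
  row 3: subtract 4×row1 = (0, 0, 3, 3, 0)
step 3: normalize row 2 (÷3) = (0, 0, 1, 1, 1)
  row 0: subtract 4×row2 = (1, 0, 0, 0, 6)
  row 1: subtract 4×row2 = (0, 1, 0, 2, 4)
  row 3: subtract 3×row2 = (0, 0, 0, 0, 4)
skip col 3 (zero from row 3)
step 4: normalize row 3 (÷4) = (0, 0, 0, 0, 1)
  row 0: subtract 6×row3 = (1, 0, 0, 0, 0)
  row 1: subtract 4×row3 = (0, 1, 0, 2, 0)
  row 2: subtract 1×row3 = (0, 0, 1, 1, 0)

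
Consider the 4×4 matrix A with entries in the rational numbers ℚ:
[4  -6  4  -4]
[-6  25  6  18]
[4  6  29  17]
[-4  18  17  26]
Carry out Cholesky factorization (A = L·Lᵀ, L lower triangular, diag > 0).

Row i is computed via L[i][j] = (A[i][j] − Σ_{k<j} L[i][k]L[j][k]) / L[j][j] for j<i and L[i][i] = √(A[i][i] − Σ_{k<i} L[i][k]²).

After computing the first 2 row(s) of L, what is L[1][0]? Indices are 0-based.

Step 1: L[0][0] = √(4) = 2.
  L[1][0] = (-6) / L[0][0] = -3.
Step 2: L[1][1] = √(16) = 4.

L[1][0] = -3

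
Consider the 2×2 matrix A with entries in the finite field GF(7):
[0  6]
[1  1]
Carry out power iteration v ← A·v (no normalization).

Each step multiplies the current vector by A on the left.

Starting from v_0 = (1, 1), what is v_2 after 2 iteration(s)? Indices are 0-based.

v_0 = (1, 1).
v_1 = A·v_0 = (6, 2).
v_2 = A·v_1 = (5, 1).

v_2 = (5, 1)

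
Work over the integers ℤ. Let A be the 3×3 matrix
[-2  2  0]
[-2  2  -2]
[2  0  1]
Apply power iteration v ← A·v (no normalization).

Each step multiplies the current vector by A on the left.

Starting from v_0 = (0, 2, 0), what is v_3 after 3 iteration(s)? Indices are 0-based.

v_3 = (0, -16, 8)

v_0 = (0, 2, 0).
v_1 = A·v_0 = (4, 4, 0).
v_2 = A·v_1 = (0, 0, 8).
v_3 = A·v_2 = (0, -16, 8).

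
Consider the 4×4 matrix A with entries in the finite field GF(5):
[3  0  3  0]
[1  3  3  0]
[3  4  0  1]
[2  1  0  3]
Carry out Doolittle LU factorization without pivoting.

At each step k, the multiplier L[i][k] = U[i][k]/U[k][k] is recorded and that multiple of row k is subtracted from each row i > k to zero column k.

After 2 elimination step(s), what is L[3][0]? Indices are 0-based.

k=0: U[0][0]=3
  eliminate (1,0): mult=2, new row 1: (0, 3, 2, 0); set L[1][0]=2
  eliminate (2,0): mult=1, new row 2: (0, 4, 2, 1); set L[2][0]=1
  eliminate (3,0): mult=4, new row 3: (0, 1, 3, 3); set L[3][0]=4
k=1: U[1][1]=3
  eliminate (2,1): mult=3, new row 2: (0, 0, 1, 1); set L[2][1]=3
  eliminate (3,1): mult=2, new row 3: (0, 0, 4, 3); set L[3][1]=2

L[3][0] = 4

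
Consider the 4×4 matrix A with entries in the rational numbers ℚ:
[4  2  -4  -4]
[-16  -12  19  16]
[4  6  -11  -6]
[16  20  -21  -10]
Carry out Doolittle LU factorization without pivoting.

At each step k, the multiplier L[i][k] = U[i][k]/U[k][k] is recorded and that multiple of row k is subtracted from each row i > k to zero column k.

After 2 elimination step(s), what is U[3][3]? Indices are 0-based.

k=0: U[0][0]=4
  eliminate (1,0): mult=-4, new row 1: (0, -4, 3, 0); set L[1][0]=-4
  eliminate (2,0): mult=1, new row 2: (0, 4, -7, -2); set L[2][0]=1
  eliminate (3,0): mult=4, new row 3: (0, 12, -5, 6); set L[3][0]=4
k=1: U[1][1]=-4
  eliminate (2,1): mult=-1, new row 2: (0, 0, -4, -2); set L[2][1]=-1
  eliminate (3,1): mult=-3, new row 3: (0, 0, 4, 6); set L[3][1]=-3

U[3][3] = 6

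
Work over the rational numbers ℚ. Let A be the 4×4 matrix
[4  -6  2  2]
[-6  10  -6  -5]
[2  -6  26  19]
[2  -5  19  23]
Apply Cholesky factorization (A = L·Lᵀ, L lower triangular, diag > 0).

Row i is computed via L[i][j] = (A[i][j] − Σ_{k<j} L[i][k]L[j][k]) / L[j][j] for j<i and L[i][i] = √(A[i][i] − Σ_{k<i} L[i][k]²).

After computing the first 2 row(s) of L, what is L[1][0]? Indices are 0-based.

Step 1: L[0][0] = √(4) = 2.
  L[1][0] = (-6) / L[0][0] = -3.
Step 2: L[1][1] = √(1) = 1.

L[1][0] = -3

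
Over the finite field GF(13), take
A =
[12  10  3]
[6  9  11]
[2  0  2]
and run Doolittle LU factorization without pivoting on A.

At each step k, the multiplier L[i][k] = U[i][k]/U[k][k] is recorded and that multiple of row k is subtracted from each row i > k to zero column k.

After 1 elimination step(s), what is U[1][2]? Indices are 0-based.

[col 0] pivot 12
  R1 -= 7*R0 → (0, 4, 3)  (L[1][0] := 7)
  R2 -= 11*R0 → (0, 7, 8)  (L[2][0] := 11)

U[1][2] = 3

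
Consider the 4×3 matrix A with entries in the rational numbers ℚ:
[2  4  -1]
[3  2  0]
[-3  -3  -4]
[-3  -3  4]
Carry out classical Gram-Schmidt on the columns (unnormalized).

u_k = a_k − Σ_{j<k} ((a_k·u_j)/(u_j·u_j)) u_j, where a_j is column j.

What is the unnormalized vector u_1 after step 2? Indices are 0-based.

u_1 = (60/31, -34/31, 3/31, 3/31)

Step 1: u_0 = a_0 = (2, 3, -3, -3).
Step 2: u_1 = a_1 − (32/31)·u_0 = (60/31, -34/31, 3/31, 3/31).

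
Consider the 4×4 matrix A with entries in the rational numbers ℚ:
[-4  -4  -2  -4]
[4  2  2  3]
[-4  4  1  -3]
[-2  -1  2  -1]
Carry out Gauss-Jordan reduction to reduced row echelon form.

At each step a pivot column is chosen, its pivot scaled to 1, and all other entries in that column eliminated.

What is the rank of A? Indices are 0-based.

rank = 4

pivot(0,0)=-4: scale R0 → (1, 1, 1/2, 1)
  clear (1,0): R1 −= (4)R0 → (0, -2, 0, -1)
  clear (2,0): R2 −= (-4)R0 → (0, 8, 3, 1)
  clear (3,0): R3 −= (-2)R0 → (0, 1, 3, 1)
pivot(1,1)=-2: scale R1 → (0, 1, 0, 1/2)
  clear (0,1): R0 −= (1)R1 → (1, 0, 1/2, 1/2)
  clear (2,1): R2 −= (8)R1 → (0, 0, 3, -3)
  clear (3,1): R3 −= (1)R1 → (0, 0, 3, 1/2)
pivot(2,2)=3: scale R2 → (0, 0, 1, -1)
  clear (0,2): R0 −= (1/2)R2 → (1, 0, 0, 1)
  clear (3,2): R3 −= (3)R2 → (0, 0, 0, 7/2)
pivot(3,3)=7/2: scale R3 → (0, 0, 0, 1)
  clear (0,3): R0 −= (1)R3 → (1, 0, 0, 0)
  clear (1,3): R1 −= (1/2)R3 → (0, 1, 0, 0)
  clear (2,3): R2 −= (-1)R3 → (0, 0, 1, 0)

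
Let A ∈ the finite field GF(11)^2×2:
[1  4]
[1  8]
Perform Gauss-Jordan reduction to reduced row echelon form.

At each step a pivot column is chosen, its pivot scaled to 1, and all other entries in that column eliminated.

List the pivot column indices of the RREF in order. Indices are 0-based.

pivot columns: 0, 1

[1] R0 /= 1  ⇒  (1, 4)
     R1 -= 1·R0  ⇒  (0, 4)
[2] R1 /= 4  ⇒  (0, 1)
     R0 -= 4·R1  ⇒  (1, 0)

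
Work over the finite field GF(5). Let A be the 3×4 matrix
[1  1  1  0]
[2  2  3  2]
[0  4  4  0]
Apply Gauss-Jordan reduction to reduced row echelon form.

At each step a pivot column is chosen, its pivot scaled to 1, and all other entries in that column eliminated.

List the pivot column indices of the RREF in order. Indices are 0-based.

step 1: normalize row 0 (÷1) = (1, 1, 1, 0)
  row 1: subtract 2×row0 = (0, 0, 1, 2)
step 2: exchange rows 1,2
step 2: normalize row 1 (÷4) = (0, 1, 1, 0)
  row 0: subtract 1×row1 = (1, 0, 0, 0)
step 3: normalize row 2 (÷1) = (0, 0, 1, 2)
  row 1: subtract 1×row2 = (0, 1, 0, 3)

pivot columns: 0, 1, 2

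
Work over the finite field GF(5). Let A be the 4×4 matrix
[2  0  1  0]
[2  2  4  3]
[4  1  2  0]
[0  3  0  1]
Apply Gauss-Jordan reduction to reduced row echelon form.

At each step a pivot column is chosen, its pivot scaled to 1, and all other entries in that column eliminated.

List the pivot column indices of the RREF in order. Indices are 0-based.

pivot columns: 0, 1, 2, 3

pivot(0,0)=2: scale R0 → (1, 0, 3, 0)
  clear (1,0): R1 −= (2)R0 → (0, 2, 3, 3)
  clear (2,0): R2 −= (4)R0 → (0, 1, 0, 0)
pivot(1,1)=2: scale R1 → (0, 1, 4, 4)
  clear (2,1): R2 −= (1)R1 → (0, 0, 1, 1)
  clear (3,1): R3 −= (3)R1 → (0, 0, 3, 4)
pivot(2,2)=1: scale R2 → (0, 0, 1, 1)
  clear (0,2): R0 −= (3)R2 → (1, 0, 0, 2)
  clear (1,2): R1 −= (4)R2 → (0, 1, 0, 0)
  clear (3,2): R3 −= (3)R2 → (0, 0, 0, 1)
pivot(3,3)=1: scale R3 → (0, 0, 0, 1)
  clear (0,3): R0 −= (2)R3 → (1, 0, 0, 0)
  clear (2,3): R2 −= (1)R3 → (0, 0, 1, 0)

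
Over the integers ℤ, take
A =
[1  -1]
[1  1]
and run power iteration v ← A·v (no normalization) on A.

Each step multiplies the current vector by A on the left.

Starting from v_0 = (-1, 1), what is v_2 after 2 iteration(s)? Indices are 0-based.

v_0 = (-1, 1).
v_1 = A·v_0 = (-2, 0).
v_2 = A·v_1 = (-2, -2).

v_2 = (-2, -2)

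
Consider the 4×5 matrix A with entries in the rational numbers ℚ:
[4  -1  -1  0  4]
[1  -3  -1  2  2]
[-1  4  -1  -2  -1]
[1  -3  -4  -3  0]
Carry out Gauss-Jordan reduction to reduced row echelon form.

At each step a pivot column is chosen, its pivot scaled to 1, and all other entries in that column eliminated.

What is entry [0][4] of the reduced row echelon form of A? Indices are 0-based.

step 1: normalize row 0 (÷4) = (1, -1/4, -1/4, 0, 1)
  row 1: subtract 1×row0 = (0, -11/4, -3/4, 2, 1)
  row 2: subtract -1×row0 = (0, 15/4, -5/4, -2, 0)
  row 3: subtract 1×row0 = (0, -11/4, -15/4, -3, -1)
step 2: normalize row 1 (÷-11/4) = (0, 1, 3/11, -8/11, -4/11)
  row 0: subtract -1/4×row1 = (1, 0, -2/11, -2/11, 10/11)
  row 2: subtract 15/4×row1 = (0, 0, -25/11, 8/11, 15/11)
  row 3: subtract -11/4×row1 = (0, 0, -3, -5, -2)
step 3: normalize row 2 (÷-25/11) = (0, 0, 1, -8/25, -3/5)
  row 0: subtract -2/11×row2 = (1, 0, 0, -6/25, 4/5)
  row 1: subtract 3/11×row2 = (0, 1, 0, -16/25, -1/5)
  row 3: subtract -3×row2 = (0, 0, 0, -149/25, -19/5)
step 4: normalize row 3 (÷-149/25) = (0, 0, 0, 1, 95/149)
  row 0: subtract -6/25×row3 = (1, 0, 0, 0, 142/149)
  row 1: subtract -16/25×row3 = (0, 1, 0, 0, 31/149)
  row 2: subtract -8/25×row3 = (0, 0, 1, 0, -59/149)

M[0][4] = 142/149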